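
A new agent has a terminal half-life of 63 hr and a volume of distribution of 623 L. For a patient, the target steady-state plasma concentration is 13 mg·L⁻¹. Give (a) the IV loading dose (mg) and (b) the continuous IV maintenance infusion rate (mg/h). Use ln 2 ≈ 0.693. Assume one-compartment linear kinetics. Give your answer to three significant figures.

LD = Vd × C = 623.0 × 13 = 8099 mg
CL = 0.693 × Vd / t½ = 0.693 × 623.0 / 63 = 6.853 L/h
Infusion rate = CL × Css = 6.853 × 13 = 89.09 mg/h

(a) 8100 mg; (b) 89.1 mg/h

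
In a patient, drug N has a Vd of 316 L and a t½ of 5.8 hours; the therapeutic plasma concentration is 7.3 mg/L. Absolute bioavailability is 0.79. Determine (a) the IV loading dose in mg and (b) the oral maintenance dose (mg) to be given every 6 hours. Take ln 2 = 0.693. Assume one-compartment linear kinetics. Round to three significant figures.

(a) 2310 mg; (b) 2090 mg

LD = Vd × C = 316.0 × 7.3 = 2307 mg
CL = 0.693 × Vd / t½ = 0.693 × 316.0 / 5.8 = 37.76 L/h
D = CL × Css × τ / F = 37.76 × 7.3 × 6 / 0.79 = 2094 mg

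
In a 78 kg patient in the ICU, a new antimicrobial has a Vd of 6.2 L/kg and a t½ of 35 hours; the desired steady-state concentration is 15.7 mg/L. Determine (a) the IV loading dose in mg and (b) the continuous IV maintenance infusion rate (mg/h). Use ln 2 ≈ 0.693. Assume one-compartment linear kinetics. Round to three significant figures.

(a) 7590 mg; (b) 150 mg/h

Total Vd = 6.2 × 78 = 483.6 L
LD = Vd × C = 483.6 × 15.7 = 7593 mg
CL = 0.693 × Vd / t½ = 0.693 × 483.6 / 35 = 9.575 L/h
Infusion rate = CL × Css = 9.575 × 15.7 = 150.3 mg/h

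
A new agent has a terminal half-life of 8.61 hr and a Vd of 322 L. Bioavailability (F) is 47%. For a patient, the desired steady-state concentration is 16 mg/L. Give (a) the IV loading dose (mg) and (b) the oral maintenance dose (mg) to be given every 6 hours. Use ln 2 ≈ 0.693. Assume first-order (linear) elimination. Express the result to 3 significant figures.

(a) 5150 mg; (b) 5290 mg

LD = Vd × C = 322.0 × 16 = 5152 mg
CL = 0.693 × Vd / t½ = 0.693 × 322.0 / 8.61 = 25.92 L/h
D = CL × Css × τ / F = 25.92 × 16 × 6 / 0.47 = 5294 mg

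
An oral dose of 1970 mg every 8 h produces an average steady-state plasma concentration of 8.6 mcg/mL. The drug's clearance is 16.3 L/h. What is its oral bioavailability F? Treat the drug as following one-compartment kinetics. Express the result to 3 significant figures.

0.569

F·D/τ = CL·Css at steady state → F = CL·Css·τ / D.
F = 16.3 × 8.6 × 8 / 1970 = 0.569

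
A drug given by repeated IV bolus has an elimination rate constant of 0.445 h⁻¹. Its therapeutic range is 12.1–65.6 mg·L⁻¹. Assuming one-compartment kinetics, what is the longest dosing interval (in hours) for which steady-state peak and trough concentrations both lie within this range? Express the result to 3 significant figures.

3.80 h

Between IV bolus doses, concentration decays as C = C₀·e^(−kτ), so C_peak/C_trough = e^(kτ).
τ_max = ln(C_peak/C_trough) / k = ln(65.6/12.1) / 0.4450 = 1.690 / 0.4450 = 3.798 h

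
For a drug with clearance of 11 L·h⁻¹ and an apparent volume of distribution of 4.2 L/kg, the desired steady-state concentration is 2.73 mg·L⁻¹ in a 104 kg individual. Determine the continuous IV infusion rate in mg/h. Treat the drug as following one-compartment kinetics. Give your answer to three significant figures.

Maintenance depends on clearance, not Vd — rate in must match rate out.
Infusion rate = CL · Css = 11.00 L/h × 2.73 mg/L = 30.03 mg/h

30.0 mg/h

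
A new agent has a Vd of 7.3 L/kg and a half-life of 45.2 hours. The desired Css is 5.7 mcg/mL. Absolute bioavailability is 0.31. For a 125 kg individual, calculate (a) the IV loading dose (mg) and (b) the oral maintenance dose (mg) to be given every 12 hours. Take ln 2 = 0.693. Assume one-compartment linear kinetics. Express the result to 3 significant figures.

(a) 5200 mg; (b) 3090 mg

Total Vd = 7.3 × 125 = 912.5 L
LD = Vd × C = 912.5 × 5.7 = 5201 mg
CL = 0.693 × Vd / t½ = 0.693 × 912.5 / 45.2 = 13.99 L/h
D = CL × Css × τ / F = 13.99 × 5.7 × 12 / 0.31 = 3087 mg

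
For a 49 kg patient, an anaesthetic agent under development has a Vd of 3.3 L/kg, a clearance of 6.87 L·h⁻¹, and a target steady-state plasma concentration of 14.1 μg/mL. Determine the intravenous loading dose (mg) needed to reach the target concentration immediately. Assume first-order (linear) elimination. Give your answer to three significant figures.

Vd(total) = 49 kg × 3.3 L/kg = 161.7 L
Loading dose depends on Vd (not clearance): it fills the distribution volume.
LD = Vd × C = 161.7 × 14.10 = 2280 mg

2280 mg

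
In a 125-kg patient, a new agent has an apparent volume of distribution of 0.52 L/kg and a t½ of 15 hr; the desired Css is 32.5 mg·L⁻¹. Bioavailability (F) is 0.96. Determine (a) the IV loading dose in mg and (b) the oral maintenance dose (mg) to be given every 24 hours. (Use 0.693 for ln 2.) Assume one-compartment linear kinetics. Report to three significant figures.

Total Vd = 0.52 × 125 = 65.00 L
LD = Vd × C = 65.00 × 32.5 = 2113 mg
CL = 0.693 × Vd / t½ = 0.693 × 65.00 / 15 = 3.003 L/h
D = CL × Css × τ / F = 3.003 × 32.5 × 24 / 0.96 = 2440 mg

(a) 2110 mg; (b) 2440 mg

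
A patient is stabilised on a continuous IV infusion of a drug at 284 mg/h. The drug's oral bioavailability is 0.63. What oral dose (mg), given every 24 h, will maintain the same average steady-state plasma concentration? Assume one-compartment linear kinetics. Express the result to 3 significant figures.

10800 mg

To maintain the same Css, the systemic dosing rate must be unchanged: F·D/τ = infusion rate.
D = rate × τ / F = 284 × 24 / 0.63 = 10820 mg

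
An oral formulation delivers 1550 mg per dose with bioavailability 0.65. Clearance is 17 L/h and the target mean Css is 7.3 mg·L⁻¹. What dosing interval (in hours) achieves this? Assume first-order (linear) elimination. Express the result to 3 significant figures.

F·D/τ = CL·Css → τ = F·D / (CL·Css).
τ = 0.65 × 1550 / (17 × 7.3) = 8.118 h

8.12 h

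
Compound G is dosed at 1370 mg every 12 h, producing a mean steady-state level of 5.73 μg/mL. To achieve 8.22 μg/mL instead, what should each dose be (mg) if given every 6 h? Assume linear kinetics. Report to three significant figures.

For first-order elimination, Css ∝ F·D/(CL·τ); F and CL are unchanged, so Css ∝ D/τ.
D₂ = D₁ × (Css,target / Css,current) × (τ₂/τ₁) = 1370 × (8.22/5.73) × (6/12) = 982.7 mg

983 mg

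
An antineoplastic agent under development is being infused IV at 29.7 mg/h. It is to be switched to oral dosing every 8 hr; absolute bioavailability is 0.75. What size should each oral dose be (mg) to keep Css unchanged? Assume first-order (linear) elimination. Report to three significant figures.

317 mg

To maintain the same Css, the systemic dosing rate must be unchanged: F·D/τ = infusion rate.
D = rate × τ / F = 29.7 × 8 / 0.75 = 316.8 mg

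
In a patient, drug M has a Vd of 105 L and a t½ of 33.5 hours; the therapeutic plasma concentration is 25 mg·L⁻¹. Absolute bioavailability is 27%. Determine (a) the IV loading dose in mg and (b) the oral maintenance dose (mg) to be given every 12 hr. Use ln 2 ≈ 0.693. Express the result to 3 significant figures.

(a) 2630 mg; (b) 2410 mg

LD = Vd × C = 105.0 × 25 = 2625 mg
CL = 0.693 × Vd / t½ = 0.693 × 105.0 / 33.5 = 2.172 L/h
D = CL × Css × τ / F = 2.172 × 25 × 12 / 0.27 = 2413 mg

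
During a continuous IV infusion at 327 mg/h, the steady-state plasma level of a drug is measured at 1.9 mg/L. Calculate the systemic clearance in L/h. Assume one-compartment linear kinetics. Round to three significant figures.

172 L/h

At steady state, infusion rate = CL × Css, so CL = rate / Css.
CL = 327 / 1.9 = 172.1 L/h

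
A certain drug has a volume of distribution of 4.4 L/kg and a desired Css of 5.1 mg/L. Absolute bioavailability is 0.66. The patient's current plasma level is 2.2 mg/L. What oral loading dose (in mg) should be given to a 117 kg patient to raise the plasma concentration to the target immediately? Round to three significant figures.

Vd = 4.4 L/kg × 117 kg = 514.8 L
Concentration deficit ΔC = 5.1 − 2.2 = 2.900 mg/L
LD = Vd × ΔC / F = 514.8 × 2.900 / 0.66 = 2262 mg

2260 mg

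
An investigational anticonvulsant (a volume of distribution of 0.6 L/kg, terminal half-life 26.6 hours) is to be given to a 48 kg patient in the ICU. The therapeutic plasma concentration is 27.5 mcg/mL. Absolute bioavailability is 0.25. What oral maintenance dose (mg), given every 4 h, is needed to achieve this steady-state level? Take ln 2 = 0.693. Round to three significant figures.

330 mg

Vd(total) = 48 kg × 0.6 L/kg = 28.80 L
CL = 0.693 × Vd / t½ = 0.693 × 28.80 / 26.6 = 0.7503 L/h
D = CL × Css × τ / F = 0.7503 × 27.5 × 4 / 0.25 = 330.1 mg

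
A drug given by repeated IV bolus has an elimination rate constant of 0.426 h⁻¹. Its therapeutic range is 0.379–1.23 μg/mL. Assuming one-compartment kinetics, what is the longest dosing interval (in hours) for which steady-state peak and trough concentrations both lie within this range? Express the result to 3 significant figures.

Between IV bolus doses, concentration decays as C = C₀·e^(−kτ), so C_peak/C_trough = e^(kτ).
τ_max = ln(C_peak/C_trough) / k = ln(1.23/0.379) / 0.4260 = 1.177 / 0.4260 = 2.763 h

2.76 h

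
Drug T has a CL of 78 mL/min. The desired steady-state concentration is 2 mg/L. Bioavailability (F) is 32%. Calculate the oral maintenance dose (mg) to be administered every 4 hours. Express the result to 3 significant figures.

Convert clearance: 78 mL/min × 60 min/h ÷ 1000 mL/L = 4.680 L/h
D = CL × Css × τ / F = 4.680 × 2 × 4 / 0.32 = 117.0 mg

117 mg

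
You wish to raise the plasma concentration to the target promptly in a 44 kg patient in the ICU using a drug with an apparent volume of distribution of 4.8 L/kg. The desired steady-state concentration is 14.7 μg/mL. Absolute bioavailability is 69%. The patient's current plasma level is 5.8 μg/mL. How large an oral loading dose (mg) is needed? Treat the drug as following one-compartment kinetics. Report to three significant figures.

2720 mg

Vd = 4.8 L/kg × 44 kg = 211.2 L
The loading dose fills Vd to the target concentration.
Concentration deficit ΔC = 14.7 − 5.8 = 8.900 mg/L
LD = Vd × ΔC / F = 211.2 × 8.900 / 0.69 = 2724 mg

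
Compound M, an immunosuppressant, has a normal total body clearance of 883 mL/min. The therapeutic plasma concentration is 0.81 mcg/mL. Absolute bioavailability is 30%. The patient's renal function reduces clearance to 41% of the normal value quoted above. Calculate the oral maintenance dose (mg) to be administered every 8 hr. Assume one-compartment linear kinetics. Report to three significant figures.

469 mg

CL = 883 mL/min = 883 × 0.06 = 52.98 L/h
Patient clearance = 0.41 × 52.98 = 21.72 L/h
D = CL × Css × τ / F = 21.72 × 0.81 × 8 / 0.3 = 469.2 mg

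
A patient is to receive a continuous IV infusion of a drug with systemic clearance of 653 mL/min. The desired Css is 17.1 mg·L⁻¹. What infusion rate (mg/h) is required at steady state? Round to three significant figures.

670 mg/h

CL = 653 mL/min × 60/1000 = 39.18 L/h
At steady state, infusion rate equals elimination rate: rate in = CL × Css.
Infusion rate = CL · Css = 39.18 L/h × 17.1 mg/L = 670.0 mg/h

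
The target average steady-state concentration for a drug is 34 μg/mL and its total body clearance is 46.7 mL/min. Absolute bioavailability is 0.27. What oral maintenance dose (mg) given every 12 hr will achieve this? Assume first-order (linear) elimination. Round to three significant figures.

Convert clearance: 46.7 mL/min × 60 min/h ÷ 1000 mL/L = 2.802 L/h
D = CL × Css × τ / F = 2.802 × 34 × 12 / 0.27 = 4234 mg

4230 mg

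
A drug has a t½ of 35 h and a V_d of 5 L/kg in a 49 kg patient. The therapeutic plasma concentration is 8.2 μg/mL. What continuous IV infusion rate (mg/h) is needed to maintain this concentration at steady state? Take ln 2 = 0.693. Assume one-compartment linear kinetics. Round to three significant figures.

39.8 mg/h

Total Vd = 5 × 49 = 245.0 L
CL = 0.693 × Vd / t½ = 0.693 × 245.0 / 35 = 4.851 L/h
Infusion rate = CL × Css = 4.851 × 8.2 = 39.78 mg/h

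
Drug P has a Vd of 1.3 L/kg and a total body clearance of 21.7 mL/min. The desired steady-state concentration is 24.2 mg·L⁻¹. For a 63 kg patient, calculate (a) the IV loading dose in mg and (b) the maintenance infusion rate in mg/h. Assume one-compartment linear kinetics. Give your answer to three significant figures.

Total Vd = 1.3 × 63 = 81.90 L
Loading dose = Vd × C = 81.90 × 24.2 = 1982 mg
Convert clearance: 21.7 mL/min × 60 min/h ÷ 1000 mL/L = 1.302 L/h
Maintenance infusion rate = CL × Css = 1.302 × 24.2 = 31.51 mg/h

(a) 1980 mg; (b) 31.5 mg/h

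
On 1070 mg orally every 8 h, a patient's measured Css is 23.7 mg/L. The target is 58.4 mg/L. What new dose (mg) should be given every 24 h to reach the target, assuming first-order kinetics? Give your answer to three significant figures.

For first-order elimination, Css ∝ F·D/(CL·τ); F and CL are unchanged, so Css ∝ D/τ.
D₂ = D₁ × (Css,target / Css,current) × (τ₂/τ₁) = 1070 × (58.4/23.7) × (24/8) = 7910 mg

7910 mg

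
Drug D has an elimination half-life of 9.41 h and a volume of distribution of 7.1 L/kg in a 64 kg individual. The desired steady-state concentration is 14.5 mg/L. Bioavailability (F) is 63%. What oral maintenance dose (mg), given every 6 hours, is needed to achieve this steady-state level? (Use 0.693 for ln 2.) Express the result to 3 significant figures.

Vd(total) = 64 kg × 7.1 L/kg = 454.4 L
k = 0.693/9.41 = 0.07365 h⁻¹, so CL = k·Vd = 0.07365 × 454.4 = 33.47 L/h
D = CL × Css × τ / F = 33.47 × 14.5 × 6 / 0.63 = 4622 mg

4620 mg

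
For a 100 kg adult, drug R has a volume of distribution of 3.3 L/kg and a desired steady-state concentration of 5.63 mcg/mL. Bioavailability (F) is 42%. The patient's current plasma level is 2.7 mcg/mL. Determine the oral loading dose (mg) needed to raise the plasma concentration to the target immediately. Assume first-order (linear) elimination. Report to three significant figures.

Vd = 3.3 L/kg × 100 kg = 330.0 L
Concentration deficit ΔC = 5.63 − 2.7 = 2.930 mg/L
LD = Vd × ΔC / F = 330.0 × 2.930 / 0.42 = 2302 mg

2300 mg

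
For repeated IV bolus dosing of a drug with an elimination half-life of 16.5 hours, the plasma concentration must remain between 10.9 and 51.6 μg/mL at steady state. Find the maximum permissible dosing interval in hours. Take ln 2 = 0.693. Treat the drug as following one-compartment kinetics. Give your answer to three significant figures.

37.0 h

k = 0.693 / t½ = 0.693 / 16.5 = 0.04200 h⁻¹
Between IV bolus doses, concentration decays as C = C₀·e^(−kτ), so C_peak/C_trough = e^(kτ).
τ_max = ln(C_peak/C_trough) / k = ln(51.6/10.9) / 0.04200 = 1.555 / 0.04200 = 37.02 h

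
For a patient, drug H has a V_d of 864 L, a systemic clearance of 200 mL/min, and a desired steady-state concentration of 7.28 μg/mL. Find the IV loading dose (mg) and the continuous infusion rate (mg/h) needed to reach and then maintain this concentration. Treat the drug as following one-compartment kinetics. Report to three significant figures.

LD = Vd · C_target = 864.0 × 7.28 = 6290 mg
CL = 200 mL/min × 60/1000 = 12.00 L/h
Maintenance: replace elimination → rate = CL × Css = 12.00 × 7.28 = 87.36 mg/h

(a) 6290 mg; (b) 87.4 mg/h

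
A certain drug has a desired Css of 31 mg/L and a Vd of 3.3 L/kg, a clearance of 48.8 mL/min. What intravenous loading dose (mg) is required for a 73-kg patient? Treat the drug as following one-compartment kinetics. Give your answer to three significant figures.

7470 mg

Total Vd = 3.3 × 73 = 240.9 L
Loading dose depends on Vd (not clearance): it fills the distribution volume.
LD = Vd × C = 240.9 × 31.00 = 7468 mg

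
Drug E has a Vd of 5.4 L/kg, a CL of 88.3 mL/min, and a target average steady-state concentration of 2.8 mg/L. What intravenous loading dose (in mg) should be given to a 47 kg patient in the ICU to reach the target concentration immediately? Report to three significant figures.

Vd = 5.4 L/kg × 47 kg = 253.8 L
LD = Vd × C = 253.8 × 2.800 = 710.6 mg

711 mg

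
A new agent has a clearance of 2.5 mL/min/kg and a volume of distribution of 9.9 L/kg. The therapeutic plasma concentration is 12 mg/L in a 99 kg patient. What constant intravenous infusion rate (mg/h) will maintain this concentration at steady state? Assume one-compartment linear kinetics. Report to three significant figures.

178 mg/h

CL = 2.5 mL/min/kg × 99 kg = 247.5 mL/min = 247.5 × 60/1000 = 14.85 L/h
R₀ = 14.85 × 12 = 178.2 mg/h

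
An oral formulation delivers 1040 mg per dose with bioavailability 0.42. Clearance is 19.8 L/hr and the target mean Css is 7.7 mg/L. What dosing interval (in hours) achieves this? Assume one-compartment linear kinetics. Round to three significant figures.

2.87 h

F·D/τ = CL·Css → τ = F·D / (CL·Css).
τ = 0.42 × 1040 / (19.8 × 7.7) = 2.865 h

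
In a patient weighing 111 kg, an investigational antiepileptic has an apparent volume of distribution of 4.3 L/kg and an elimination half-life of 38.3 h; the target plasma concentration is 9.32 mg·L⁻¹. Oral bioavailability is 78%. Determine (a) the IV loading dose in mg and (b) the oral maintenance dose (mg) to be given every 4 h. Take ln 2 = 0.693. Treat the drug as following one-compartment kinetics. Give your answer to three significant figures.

(a) 4450 mg; (b) 413 mg

Vd(total) = 111 kg × 4.3 L/kg = 477.3 L
LD = Vd × C = 477.3 × 9.32 = 4448 mg
CL = 0.693 × Vd / t½ = 0.693 × 477.3 / 38.3 = 8.636 L/h
D = CL × Css × τ / F = 8.636 × 9.32 × 4 / 0.78 = 412.8 mg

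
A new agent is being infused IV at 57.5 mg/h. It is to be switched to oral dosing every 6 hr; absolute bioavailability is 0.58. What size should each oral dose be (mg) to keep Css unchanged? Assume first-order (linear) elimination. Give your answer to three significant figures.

To maintain the same Css, the systemic dosing rate must be unchanged: F·D/τ = infusion rate.
D = rate × τ / F = 57.5 × 6 / 0.58 = 594.8 mg

595 mg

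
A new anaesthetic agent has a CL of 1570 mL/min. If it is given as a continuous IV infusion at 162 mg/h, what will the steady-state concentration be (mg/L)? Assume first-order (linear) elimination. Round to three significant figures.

1.72 mg/L

CL = 1570 mL/min = 1570 × 0.06 = 94.20 L/h
Css = rate / CL = 162 / 94.20 = 1.720 mg/L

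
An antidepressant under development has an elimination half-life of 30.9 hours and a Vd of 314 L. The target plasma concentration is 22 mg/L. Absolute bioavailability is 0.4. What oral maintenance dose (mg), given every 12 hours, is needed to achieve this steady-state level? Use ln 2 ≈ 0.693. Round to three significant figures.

k = 0.693/30.9 = 0.02243 h⁻¹, so CL = k·Vd = 0.02243 × 314.0 = 7.043 L/h
D = CL × Css × τ / F = 7.043 × 22 × 12 / 0.4 = 4648 mg

4650 mg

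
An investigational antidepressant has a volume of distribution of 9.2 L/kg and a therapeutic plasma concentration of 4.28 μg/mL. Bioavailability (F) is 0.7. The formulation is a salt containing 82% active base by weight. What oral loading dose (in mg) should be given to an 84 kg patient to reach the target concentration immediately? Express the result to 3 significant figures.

Total Vd = 9.2 × 84 = 772.8 L
LD = Vd × C / F / S = 772.8 × 4.280 / 0.7 / 0.82 = 5762 mg

5760 mg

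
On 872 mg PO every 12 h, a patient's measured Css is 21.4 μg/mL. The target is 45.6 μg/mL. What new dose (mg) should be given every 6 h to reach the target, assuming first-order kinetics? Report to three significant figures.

For first-order elimination, Css ∝ F·D/(CL·τ); F and CL are unchanged, so Css ∝ D/τ.
D₂ = D₁ × (Css,target / Css,current) × (τ₂/τ₁) = 872 × (45.6/21.4) × (6/12) = 929.0 mg

929 mg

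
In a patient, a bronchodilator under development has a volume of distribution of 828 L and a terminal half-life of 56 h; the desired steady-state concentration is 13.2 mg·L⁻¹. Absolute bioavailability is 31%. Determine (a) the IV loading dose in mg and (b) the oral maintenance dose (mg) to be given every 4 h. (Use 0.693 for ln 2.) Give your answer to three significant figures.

LD = Vd × C = 828.0 × 13.2 = 10930 mg
CL = 0.693 × Vd / t½ = 0.693 × 828.0 / 56 = 10.25 L/h
D = CL × Css × τ / F = 10.25 × 13.2 × 4 / 0.31 = 1746 mg

(a) 10900 mg; (b) 1750 mg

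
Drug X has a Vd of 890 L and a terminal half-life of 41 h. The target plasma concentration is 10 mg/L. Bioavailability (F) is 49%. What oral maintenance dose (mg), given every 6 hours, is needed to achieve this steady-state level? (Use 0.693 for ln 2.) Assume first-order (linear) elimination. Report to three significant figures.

k = 0.693/41 = 0.01690 h⁻¹, so CL = k·Vd = 0.01690 × 890.0 = 15.04 L/h
D = CL × Css × τ / F = 15.04 × 10 × 6 / 0.49 = 1842 mg

1840 mg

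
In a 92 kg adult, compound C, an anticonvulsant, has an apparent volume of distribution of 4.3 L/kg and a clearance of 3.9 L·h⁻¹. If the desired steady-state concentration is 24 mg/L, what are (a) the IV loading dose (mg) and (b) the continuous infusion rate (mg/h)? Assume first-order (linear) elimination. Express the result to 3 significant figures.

Vd(total) = 92 kg × 4.3 L/kg = 395.6 L
LD = Vd · C_target = 395.6 × 24 = 9494 mg
Infusion rate = 3.900 L/h × 24 mg/L = 93.60 mg/h

(a) 9490 mg; (b) 93.6 mg/h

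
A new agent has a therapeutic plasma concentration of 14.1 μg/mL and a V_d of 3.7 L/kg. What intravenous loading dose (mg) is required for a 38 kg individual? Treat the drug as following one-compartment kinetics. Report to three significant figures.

Total Vd = 3.7 × 38 = 140.6 L
LD = Vd × C = 140.6 × 14.10 = 1982 mg

1980 mg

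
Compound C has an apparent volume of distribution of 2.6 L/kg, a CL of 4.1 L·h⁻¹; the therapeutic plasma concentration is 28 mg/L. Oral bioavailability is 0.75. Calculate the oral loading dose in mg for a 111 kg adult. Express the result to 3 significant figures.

Total Vd = 2.6 × 111 = 288.6 L
LD = Vd × C / F = 288.6 × 28.00 / 0.75 = 10770 mg

10800 mg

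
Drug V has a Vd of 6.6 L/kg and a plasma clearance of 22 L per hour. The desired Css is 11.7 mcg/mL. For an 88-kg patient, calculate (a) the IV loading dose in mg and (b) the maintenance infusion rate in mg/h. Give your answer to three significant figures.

Total Vd = 6.6 × 88 = 580.8 L
Loading dose = Vd × C = 580.8 × 11.7 = 6795 mg
Maintenance infusion rate = CL × Css = 22.00 × 11.7 = 257.4 mg/h

(a) 6800 mg; (b) 257 mg/h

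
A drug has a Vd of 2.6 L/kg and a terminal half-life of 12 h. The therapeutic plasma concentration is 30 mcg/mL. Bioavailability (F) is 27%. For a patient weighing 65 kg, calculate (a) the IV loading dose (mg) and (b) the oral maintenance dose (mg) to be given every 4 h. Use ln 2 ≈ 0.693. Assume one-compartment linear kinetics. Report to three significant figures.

Vd = 2.6 L/kg × 65 kg = 169.0 L
LD = Vd × C = 169.0 × 30 = 5070 mg
CL = 0.693 × Vd / t½ = 0.693 × 169.0 / 12 = 9.760 L/h
D = CL × Css × τ / F = 9.760 × 30 × 4 / 0.27 = 4338 mg

(a) 5070 mg; (b) 4340 mg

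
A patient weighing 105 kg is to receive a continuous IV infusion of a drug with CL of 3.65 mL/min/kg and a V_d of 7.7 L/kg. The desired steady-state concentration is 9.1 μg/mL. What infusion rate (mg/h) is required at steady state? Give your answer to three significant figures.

209 mg/h

CL = 3.65 mL/min/kg × 105 kg = 383.3 mL/min = 383.3 × 60/1000 = 23.00 L/h
R₀ = 23.00 × 9.1 = 209.3 mg/h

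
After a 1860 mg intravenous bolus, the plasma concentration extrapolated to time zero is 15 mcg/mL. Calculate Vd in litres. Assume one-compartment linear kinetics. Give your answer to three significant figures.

124 L

Immediately after an IV bolus, C₀ = Dose / Vd, so Vd = Dose / C₀.
Vd = 1860 / 15 = 124.0 L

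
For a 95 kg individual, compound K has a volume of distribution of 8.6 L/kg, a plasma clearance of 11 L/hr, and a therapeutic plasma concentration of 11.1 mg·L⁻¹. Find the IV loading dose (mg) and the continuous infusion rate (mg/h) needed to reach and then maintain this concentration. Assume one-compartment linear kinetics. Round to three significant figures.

(a) 9070 mg; (b) 122 mg/h

Vd(total) = 95 kg × 8.6 L/kg = 817.0 L
Loading dose = Vd × C = 817.0 × 11.1 = 9069 mg
Maintenance infusion rate = CL × Css = 11.00 × 11.1 = 122.1 mg/h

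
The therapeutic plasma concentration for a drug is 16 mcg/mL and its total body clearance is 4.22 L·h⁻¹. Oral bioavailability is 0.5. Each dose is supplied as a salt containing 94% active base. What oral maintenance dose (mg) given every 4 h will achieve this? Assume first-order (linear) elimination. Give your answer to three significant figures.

575 mg

At steady state, dose per interval replaces the amount cleared in that interval: F·S·D/τ = CL·Css.
D = CL × Css × τ / F / S = 4.220 × 16 × 4 / 0.5 / 0.94 = 574.6 mg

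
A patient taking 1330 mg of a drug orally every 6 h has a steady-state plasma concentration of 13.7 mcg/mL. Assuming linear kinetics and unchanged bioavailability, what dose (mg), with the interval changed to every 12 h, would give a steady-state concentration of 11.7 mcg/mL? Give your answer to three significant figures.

With linear kinetics, Css is proportional to dose rate (D/τ) at fixed clearance.
D₂ = D₁ × (Css,target / Css,current) × (τ₂/τ₁) = 1330 × (11.7/13.7) × (12/6) = 2272 mg

2270 mg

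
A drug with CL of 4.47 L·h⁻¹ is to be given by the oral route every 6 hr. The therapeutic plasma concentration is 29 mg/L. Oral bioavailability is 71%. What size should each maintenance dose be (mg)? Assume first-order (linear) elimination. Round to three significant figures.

1100 mg

D = CL × Css × τ / F = 4.470 × 29 × 6 / 0.71 = 1095 mg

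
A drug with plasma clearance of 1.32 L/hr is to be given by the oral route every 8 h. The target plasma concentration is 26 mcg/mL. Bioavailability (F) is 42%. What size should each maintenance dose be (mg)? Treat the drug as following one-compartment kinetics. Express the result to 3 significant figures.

654 mg

At steady state, dose per interval replaces the amount cleared in that interval: F·D/τ = CL·Css.
D = CL × Css × τ / F = 1.320 × 26 × 8 / 0.42 = 653.7 mg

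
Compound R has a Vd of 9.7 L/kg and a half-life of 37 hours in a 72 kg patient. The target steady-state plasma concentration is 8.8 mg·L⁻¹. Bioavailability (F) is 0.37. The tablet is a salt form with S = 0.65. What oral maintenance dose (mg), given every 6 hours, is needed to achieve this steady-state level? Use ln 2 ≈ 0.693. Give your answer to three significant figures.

Vd = 9.7 L/kg × 72 kg = 698.4 L
CL = 0.693 × Vd / t½ = 0.693 × 698.4 / 37 = 13.08 L/h
D = CL × Css × τ / F / S = 13.08 × 8.8 × 6 / 0.37 / 0.65 = 2872 mg

2870 mg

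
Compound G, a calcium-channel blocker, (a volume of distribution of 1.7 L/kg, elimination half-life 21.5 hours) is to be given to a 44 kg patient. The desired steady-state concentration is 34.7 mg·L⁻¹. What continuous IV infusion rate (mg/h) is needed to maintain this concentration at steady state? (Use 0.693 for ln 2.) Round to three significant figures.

Vd(total) = 44 kg × 1.7 L/kg = 74.80 L
k = 0.693/21.5 = 0.03223 h⁻¹, so CL = k·Vd = 0.03223 × 74.80 = 2.411 L/h
Infusion rate = CL × Css = 2.411 × 34.7 = 83.66 mg/h

83.7 mg/h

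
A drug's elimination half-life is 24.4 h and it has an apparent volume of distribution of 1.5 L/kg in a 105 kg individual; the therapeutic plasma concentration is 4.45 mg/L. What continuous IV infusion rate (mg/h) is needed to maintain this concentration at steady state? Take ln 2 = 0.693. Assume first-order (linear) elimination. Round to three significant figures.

19.9 mg/h

Vd(total) = 105 kg × 1.5 L/kg = 157.5 L
k = 0.693/24.4 = 0.02840 h⁻¹, so CL = k·Vd = 0.02840 × 157.5 = 4.473 L/h
Infusion rate = CL × Css = 4.473 × 4.45 = 19.90 mg/h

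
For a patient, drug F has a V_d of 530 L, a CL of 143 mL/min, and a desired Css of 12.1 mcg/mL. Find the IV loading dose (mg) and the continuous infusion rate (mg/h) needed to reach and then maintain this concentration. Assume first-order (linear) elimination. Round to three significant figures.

Loading dose = Vd × C = 530.0 × 12.1 = 6413 mg
CL = 143 mL/min = 143 × 0.06 = 8.580 L/h
Maintenance infusion rate = CL × Css = 8.580 × 12.1 = 103.8 mg/h

(a) 6410 mg; (b) 104 mg/h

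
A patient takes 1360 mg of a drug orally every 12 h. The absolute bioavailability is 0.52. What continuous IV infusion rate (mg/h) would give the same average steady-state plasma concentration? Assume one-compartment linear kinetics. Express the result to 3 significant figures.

58.9 mg/h

Equivalent systemic input: infusion rate = F·D/τ.
Rate = 0.52 × 1360 / 12 = 58.93 mg/h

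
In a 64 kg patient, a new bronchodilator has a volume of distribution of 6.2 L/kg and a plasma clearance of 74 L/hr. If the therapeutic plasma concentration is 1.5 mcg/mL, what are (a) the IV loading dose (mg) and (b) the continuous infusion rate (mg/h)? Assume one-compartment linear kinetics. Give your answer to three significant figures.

(a) 595 mg; (b) 111 mg/h

Total Vd = 6.2 × 64 = 396.8 L
Loading: fill Vd to C_target → 396.8 L × 1.5 mg/L = 595.2 mg
Maintenance: replace elimination → rate = CL × Css = 74.00 × 1.5 = 111.0 mg/h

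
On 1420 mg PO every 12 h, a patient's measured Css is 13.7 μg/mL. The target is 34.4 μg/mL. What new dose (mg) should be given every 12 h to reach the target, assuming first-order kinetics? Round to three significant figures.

3570 mg

With linear kinetics, Css is proportional to dose rate (D/τ) at fixed clearance.
D₂ = D₁ × (Css,target / Css,current) = 1420 × 34.4/13.7 = 3566 mg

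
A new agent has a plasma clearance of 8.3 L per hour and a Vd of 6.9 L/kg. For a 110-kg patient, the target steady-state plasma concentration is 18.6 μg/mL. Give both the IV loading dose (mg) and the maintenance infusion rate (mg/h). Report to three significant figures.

Vd = 6.9 L/kg × 110 kg = 759.0 L
LD = Vd · C_target = 759.0 × 18.6 = 14120 mg
Maintenance: replace elimination → rate = CL × Css = 8.300 × 18.6 = 154.4 mg/h

(a) 14100 mg; (b) 154 mg/h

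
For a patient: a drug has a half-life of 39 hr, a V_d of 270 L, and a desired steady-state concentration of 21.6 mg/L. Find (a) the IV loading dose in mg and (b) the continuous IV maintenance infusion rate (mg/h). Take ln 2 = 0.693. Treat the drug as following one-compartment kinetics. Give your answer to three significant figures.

(a) 5830 mg; (b) 104 mg/h

LD = Vd × C = 270.0 × 21.6 = 5832 mg
CL = 0.693 × Vd / t½ = 0.693 × 270.0 / 39 = 4.798 L/h
Infusion rate = CL × Css = 4.798 × 21.6 = 103.6 mg/h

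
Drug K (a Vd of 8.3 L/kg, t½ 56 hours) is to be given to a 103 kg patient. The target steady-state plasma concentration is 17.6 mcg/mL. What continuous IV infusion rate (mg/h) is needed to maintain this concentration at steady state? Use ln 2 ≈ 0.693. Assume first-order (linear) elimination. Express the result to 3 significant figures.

Total Vd = 8.3 × 103 = 854.9 L
k = 0.693/56 = 0.01238 h⁻¹, so CL = k·Vd = 0.01238 × 854.9 = 10.58 L/h
Infusion rate = CL × Css = 10.58 × 17.6 = 186.2 mg/h

186 mg/h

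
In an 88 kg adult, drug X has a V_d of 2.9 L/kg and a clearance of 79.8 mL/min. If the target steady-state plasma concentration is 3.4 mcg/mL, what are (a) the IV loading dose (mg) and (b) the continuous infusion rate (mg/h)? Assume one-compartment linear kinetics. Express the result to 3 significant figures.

(a) 868 mg; (b) 16.3 mg/h

Vd = 2.9 L/kg × 88 kg = 255.2 L
LD = Vd · C_target = 255.2 × 3.4 = 867.7 mg
Convert clearance: 79.8 mL/min × 60 min/h ÷ 1000 mL/L = 4.788 L/h
Infusion rate = 4.788 L/h × 3.4 mg/L = 16.28 mg/h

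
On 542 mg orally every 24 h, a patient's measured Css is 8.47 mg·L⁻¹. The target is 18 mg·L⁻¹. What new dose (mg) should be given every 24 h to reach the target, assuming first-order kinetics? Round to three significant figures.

With linear kinetics, Css is proportional to dose rate (D/τ) at fixed clearance.
D₂ = D₁ × (Css,target / Css,current) = 542 × 18/8.47 = 1152 mg

1150 mg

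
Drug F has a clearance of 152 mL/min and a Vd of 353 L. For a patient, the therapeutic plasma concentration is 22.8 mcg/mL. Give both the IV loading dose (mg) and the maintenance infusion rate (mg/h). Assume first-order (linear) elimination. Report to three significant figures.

Loading dose = Vd × C = 353.0 × 22.8 = 8048 mg
Convert clearance: 152 mL/min × 60 min/h ÷ 1000 mL/L = 9.120 L/h
Infusion rate = 9.120 L/h × 22.8 mg/L = 207.9 mg/h

(a) 8050 mg; (b) 208 mg/h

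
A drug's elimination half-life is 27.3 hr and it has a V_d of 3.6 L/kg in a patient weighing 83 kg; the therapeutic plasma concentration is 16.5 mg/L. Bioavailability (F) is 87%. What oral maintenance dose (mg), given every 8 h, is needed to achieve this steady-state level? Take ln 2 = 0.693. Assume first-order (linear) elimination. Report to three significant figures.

Vd(total) = 83 kg × 3.6 L/kg = 298.8 L
CL = 0.693 × Vd / t½ = 0.693 × 298.8 / 27.3 = 7.585 L/h
D = CL × Css × τ / F = 7.585 × 16.5 × 8 / 0.87 = 1151 mg

1150 mg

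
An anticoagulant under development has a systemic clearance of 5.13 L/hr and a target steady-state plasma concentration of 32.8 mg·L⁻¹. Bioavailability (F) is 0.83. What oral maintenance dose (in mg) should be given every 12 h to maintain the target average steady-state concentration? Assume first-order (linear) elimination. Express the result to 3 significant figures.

2430 mg

At steady state, dose per interval replaces the amount cleared in that interval: F·D/τ = CL·Css.
D = CL × Css × τ / F = 5.130 × 32.8 × 12 / 0.83 = 2433 mg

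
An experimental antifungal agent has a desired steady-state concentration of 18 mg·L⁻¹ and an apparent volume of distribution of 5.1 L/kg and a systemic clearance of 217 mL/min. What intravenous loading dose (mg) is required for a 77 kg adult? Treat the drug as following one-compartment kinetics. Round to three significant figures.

7070 mg

Vd(total) = 77 kg × 5.1 L/kg = 392.7 L
The loading dose fills Vd to the target concentration; clearance is irrelevant here.
LD = Vd × C = 392.7 × 18.00 = 7069 mg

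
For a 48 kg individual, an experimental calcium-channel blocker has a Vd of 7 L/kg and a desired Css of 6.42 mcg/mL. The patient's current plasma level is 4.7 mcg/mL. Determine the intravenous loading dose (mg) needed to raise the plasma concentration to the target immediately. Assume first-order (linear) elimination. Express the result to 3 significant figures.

578 mg

Total Vd = 7 × 48 = 336.0 L
Concentration deficit ΔC = 6.42 − 4.7 = 1.720 mg/L
LD = Vd × ΔC = 336.0 × 1.720 = 577.9 mg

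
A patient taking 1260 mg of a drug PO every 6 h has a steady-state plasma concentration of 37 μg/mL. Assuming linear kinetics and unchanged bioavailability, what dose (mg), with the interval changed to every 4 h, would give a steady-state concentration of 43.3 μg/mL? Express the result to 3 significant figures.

983 mg

For first-order elimination, Css ∝ F·D/(CL·τ); F and CL are unchanged, so Css ∝ D/τ.
D₂ = D₁ × (Css,target / Css,current) × (τ₂/τ₁) = 1260 × (43.3/37) × (4/6) = 983.0 mg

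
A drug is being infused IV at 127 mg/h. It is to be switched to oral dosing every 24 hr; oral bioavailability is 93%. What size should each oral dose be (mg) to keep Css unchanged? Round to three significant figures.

3280 mg

To maintain the same Css, the systemic dosing rate must be unchanged: F·D/τ = infusion rate.
D = rate × τ / F = 127 × 24 / 0.93 = 3277 mg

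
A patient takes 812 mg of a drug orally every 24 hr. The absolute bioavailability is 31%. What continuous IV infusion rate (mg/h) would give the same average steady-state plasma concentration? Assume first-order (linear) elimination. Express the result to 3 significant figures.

10.5 mg/h

Equivalent systemic input: infusion rate = F·D/τ.
Rate = 0.31 × 812 / 24 = 10.49 mg/h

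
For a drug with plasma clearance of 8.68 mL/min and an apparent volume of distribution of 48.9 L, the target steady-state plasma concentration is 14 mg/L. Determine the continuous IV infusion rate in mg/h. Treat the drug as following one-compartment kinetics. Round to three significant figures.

7.29 mg/h

CL = 8.68 mL/min = 8.68 × 0.06 = 0.5208 L/h
Rate = CL × Css = 0.5208 × 14 = 7.291 mg/h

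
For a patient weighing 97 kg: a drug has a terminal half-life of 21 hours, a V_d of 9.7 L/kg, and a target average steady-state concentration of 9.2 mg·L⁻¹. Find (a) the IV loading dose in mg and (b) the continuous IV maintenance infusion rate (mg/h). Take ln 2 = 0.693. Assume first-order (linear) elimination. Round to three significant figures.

(a) 8660 mg; (b) 286 mg/h

Total Vd = 9.7 × 97 = 940.9 L
LD = Vd × C = 940.9 × 9.2 = 8656 mg
CL = 0.693 × Vd / t½ = 0.693 × 940.9 / 21 = 31.05 L/h
Infusion rate = CL × Css = 31.05 × 9.2 = 285.7 mg/h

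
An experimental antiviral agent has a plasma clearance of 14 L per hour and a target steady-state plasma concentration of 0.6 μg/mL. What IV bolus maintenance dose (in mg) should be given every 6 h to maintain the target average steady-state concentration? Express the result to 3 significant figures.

D = CL × Css × τ = 14.00 × 0.6 × 6 = 50.40 mg

50.4 mg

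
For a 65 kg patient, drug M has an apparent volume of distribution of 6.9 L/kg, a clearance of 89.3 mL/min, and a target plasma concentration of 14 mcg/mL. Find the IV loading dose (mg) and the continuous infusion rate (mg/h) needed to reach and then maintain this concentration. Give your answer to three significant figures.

(a) 6280 mg; (b) 75.0 mg/h

Vd(total) = 65 kg × 6.9 L/kg = 448.5 L
Loading dose = Vd × C = 448.5 × 14 = 6279 mg
CL = 89.3 mL/min = 89.3 × 0.06 = 5.358 L/h
Infusion rate = 5.358 L/h × 14 mg/L = 75.01 mg/h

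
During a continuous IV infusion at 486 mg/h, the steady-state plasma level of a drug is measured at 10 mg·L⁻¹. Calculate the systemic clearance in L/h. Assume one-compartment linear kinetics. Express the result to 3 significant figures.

48.6 L/h

At steady state, infusion rate = CL × Css, so CL = rate / Css.
CL = 486 / 10 = 48.60 L/h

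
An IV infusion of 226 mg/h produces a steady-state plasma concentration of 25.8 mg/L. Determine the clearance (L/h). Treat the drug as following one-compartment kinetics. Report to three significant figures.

At steady state, infusion rate = CL × Css, so CL = rate / Css.
CL = 226 / 25.8 = 8.760 L/h

8.76 L/h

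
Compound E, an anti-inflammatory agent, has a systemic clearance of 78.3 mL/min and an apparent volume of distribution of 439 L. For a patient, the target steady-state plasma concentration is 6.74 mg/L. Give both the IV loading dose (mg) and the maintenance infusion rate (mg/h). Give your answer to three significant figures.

(a) 2960 mg; (b) 31.7 mg/h

Loading dose = Vd × C = 439.0 × 6.74 = 2959 mg
CL = 78.3 mL/min × 60/1000 = 4.698 L/h
Maintenance infusion rate = CL × Css = 4.698 × 6.74 = 31.66 mg/h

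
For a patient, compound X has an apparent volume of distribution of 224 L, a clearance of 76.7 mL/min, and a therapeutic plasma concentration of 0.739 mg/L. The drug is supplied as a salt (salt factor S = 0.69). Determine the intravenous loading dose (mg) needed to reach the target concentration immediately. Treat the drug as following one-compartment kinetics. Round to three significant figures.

LD = Vd × C / S = 224.0 × 0.7390 / 0.69 = 239.9 mg

240 mg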